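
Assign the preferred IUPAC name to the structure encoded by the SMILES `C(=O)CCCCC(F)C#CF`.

6,8-difluorooct-7-ynal

The longest chain bearing the –CHO group and the multiple bond is 8 carbons long (octane).
An aldehyde (terminal –CHO) is the principal characteristic group, giving the suffix -al.
The chain contains a C≡C triple bond, so the unsaturation ending is -yne.
Number the chain so that the aldehyde carbon is C-1 by definition.
With this numbering: the triple bond between C-7 and C-8; fluoro groups at C-6 and C-8.
Putting it together: 6,8-difluorooct-7-ynal.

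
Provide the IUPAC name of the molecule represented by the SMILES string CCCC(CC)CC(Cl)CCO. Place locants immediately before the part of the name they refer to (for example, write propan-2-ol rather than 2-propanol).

3-chloro-5-ethyloctan-1-ol

The longest chain bearing the –OH group is 8 carbons long (octane).
An alcohol (–OH) is the principal characteristic group, giving the suffix -ol.
The numbering direction is chosen so that numbering from this end puts the hydroxyl group at C-1 rather than C-8.
That gives the hydroxyl at C-1; a chloro group at C-3; an ethyl group at C-5.
Prefixes are listed alphabetically: chloro, ethyl.
Assembling the pieces gives 3-chloro-5-ethyloctan-1-ol.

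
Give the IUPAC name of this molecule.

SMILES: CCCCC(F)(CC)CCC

4-ethyl-4-fluorooctane

The longest carbon chain is 8 atoms: the parent is octane.
Choose the numbering such that the substituent locant set {4,4} is lower than {5,5} at the first point of difference.
This places an ethyl group at C-4; a fluoro group at C-4.
Prefixes are listed alphabetically: ethyl, fluoro.
Assembling the pieces gives 4-ethyl-4-fluorooctane.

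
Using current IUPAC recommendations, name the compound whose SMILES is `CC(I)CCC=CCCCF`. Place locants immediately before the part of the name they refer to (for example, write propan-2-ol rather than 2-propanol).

1-fluoro-8-iodonon-4-ene

The longest chain bearing the multiple bond is 9 carbons long (nonane).
The chain contains a C=C double bond, so the unsaturation ending is -ene.
The numbering direction is chosen so that numbering from this end puts the double bond at C-4 rather than C-5.
That gives the double bond between C-4 and C-5; a fluoro group at C-1; an iodo group at C-8.
Prefixes are listed alphabetically: fluoro, iodo.
The name is 1-fluoro-8-iodonon-4-ene.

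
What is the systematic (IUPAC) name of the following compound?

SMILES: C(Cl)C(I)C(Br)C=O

2-bromo-4-chloro-3-iodobutanal

Counting along the main chain through the –CHO group gives 4 carbons: the parent is butane.
The highest-priority functional group is an aldehyde (terminal –CHO), so the name ends in -al.
Choose the numbering such that the aldehyde carbon is C-1 by definition.
This places a bromo group at C-2; a chloro group at C-4; an iodo group at C-3.
Prefixes are listed alphabetically: bromo, chloro, iodo.
Putting it together: 2-bromo-4-chloro-3-iodobutanal.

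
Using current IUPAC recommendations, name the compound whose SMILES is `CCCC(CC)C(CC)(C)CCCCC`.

The parent chain contains 10 carbons (decane).
Choose the numbering such that the substituent locant set {4,5,5} is lower than {6,6,7} at the first point of difference.
This places ethyl groups at C-4 and C-5; a methyl group at C-5.
Prefixes are listed alphabetically: ethyl, methyl.
Assembling the pieces gives 4,5-diethyl-5-methyldecane.

4,5-diethyl-5-methyldecane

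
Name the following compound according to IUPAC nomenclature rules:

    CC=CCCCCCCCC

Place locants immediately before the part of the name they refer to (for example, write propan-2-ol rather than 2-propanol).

undec-2-ene

The longest carbon chain that includes the multiple bond has 11 carbons, so the parent hydride is undecane.
A C=C double bond in the chain gives the infix -ene-.
Number the chain so that numbering from this end puts the double bond at C-2 rather than C-9.
This places the double bond between C-2 and C-3.
Assembling the pieces gives undec-2-ene.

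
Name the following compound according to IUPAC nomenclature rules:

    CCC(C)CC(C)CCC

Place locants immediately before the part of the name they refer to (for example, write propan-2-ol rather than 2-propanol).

3,5-dimethyloctane

The longest continuous carbon chain has 8 atoms, so the parent hydride is octane.
The numbering direction is chosen so that the substituent locant set {3,5} is lower than {4,6} at the first point of difference.
With this numbering: methyl groups at C-3 and C-5.
Putting it together: 3,5-dimethyloctane.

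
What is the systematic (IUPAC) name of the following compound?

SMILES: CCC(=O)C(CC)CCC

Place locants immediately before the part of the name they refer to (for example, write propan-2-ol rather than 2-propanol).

The longest carbon chain that includes the carbonyl has 7 carbons, so the parent hydride is heptane.
The highest-priority functional group is a ketone (C=O on an internal carbon), so the name ends in -one.
Number the chain so that numbering from this end puts the carbonyl group at C-3 rather than C-5.
This places the carbonyl at C-3; an ethyl group at C-4.
The name is 4-ethylheptan-3-one.

4-ethylheptan-3-one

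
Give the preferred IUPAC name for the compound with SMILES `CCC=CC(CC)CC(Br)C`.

7-bromo-5-ethyloct-3-ene

Counting along the main chain through the multiple bond gives 8 carbons: the parent is octane.
There is one C=C double bond, indicated by the ending -ene.
Number the chain so that numbering from this end puts the double bond at C-3 rather than C-5.
With this numbering: the double bond between C-3 and C-4; a bromo group at C-7; an ethyl group at C-5.
Prefixes are listed alphabetically: bromo, ethyl.
Putting it together: 7-bromo-5-ethyloct-3-ene.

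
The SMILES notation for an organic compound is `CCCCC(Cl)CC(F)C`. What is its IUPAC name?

The parent chain contains 8 carbons (octane).
The numbering direction is chosen so that the substituent locant set {2,4} is lower than {5,7} at the first point of difference.
With this numbering: a chloro group at C-4; a fluoro group at C-2.
Prefixes are listed alphabetically: chloro, fluoro.
The name is 4-chloro-2-fluorooctane.

4-chloro-2-fluorooctane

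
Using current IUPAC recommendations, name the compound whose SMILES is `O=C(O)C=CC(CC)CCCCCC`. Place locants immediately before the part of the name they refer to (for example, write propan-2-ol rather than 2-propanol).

Counting along the main chain through the –COOH group and the multiple bond gives 10 carbons: the parent is decane.
The principal characteristic group is a carboxylic acid (terminal –COOH), named with the suffix -oic acid.
The chain contains a C=C double bond, so the unsaturation ending is -ene.
Choose the numbering such that the carboxylic acid carbon is C-1 by definition.
With this numbering: the double bond between C-2 and C-3; an ethyl group at C-4.
Assembling the pieces gives 4-ethyldec-2-enoic acid.

4-ethyldec-2-enoic acid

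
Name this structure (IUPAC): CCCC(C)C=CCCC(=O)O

6-methylnon-4-enoic acid

Counting along the main chain through the –COOH group and the multiple bond gives 9 carbons: the parent is nonane.
The highest-priority functional group is a carboxylic acid (terminal –COOH), so the name ends in -oic acid.
The chain contains a C=C double bond, so the unsaturation ending is -ene.
The numbering direction is chosen so that the carboxylic acid carbon is C-1 by definition.
With this numbering: the double bond between C-4 and C-5; a methyl group at C-6.
The name is 6-methylnon-4-enoic acid.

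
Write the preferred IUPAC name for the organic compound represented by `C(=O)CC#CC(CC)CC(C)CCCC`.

The longest carbon chain that includes the –CHO group and the multiple bond has 11 carbons, so the parent hydride is undecane.
The principal characteristic group is an aldehyde (terminal –CHO), named with the suffix -al.
A C≡C triple bond in the chain gives the infix -yne-.
Number the chain so that the aldehyde carbon is C-1 by definition.
With this numbering: the triple bond between C-3 and C-4; an ethyl group at C-5; a methyl group at C-7.
The substituents are ordered alphabetically, ignoring any di-/tri- multipliers.
Putting it together: 5-ethyl-7-methylundec-3-ynal.

5-ethyl-7-methylundec-3-ynal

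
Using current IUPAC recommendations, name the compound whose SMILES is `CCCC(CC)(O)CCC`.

4-ethylheptan-4-ol

The longest carbon chain that includes the –OH group has 7 carbons, so the parent hydride is heptane.
An alcohol (–OH) is the principal characteristic group, giving the suffix -ol.
The molecule is symmetric, so either numbering direction gives the same locants.
With this numbering: the hydroxyl at C-4; an ethyl group at C-4.
Assembling the pieces gives 4-ethylheptan-4-ol.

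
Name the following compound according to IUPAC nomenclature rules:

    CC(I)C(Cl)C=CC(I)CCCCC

Counting along the main chain through the multiple bond gives 11 carbons: the parent is undecane.
There is one C=C double bond, indicated by the ending -ene.
Choose the numbering such that numbering from this end puts the double bond at C-4 rather than C-7.
This places the double bond between C-4 and C-5; a chloro group at C-3; iodo groups at C-2 and C-6.
The substituents are ordered alphabetically, ignoring any di-/tri- multipliers.
Assembling the pieces gives 3-chloro-2,6-diiodoundec-4-ene.

3-chloro-2,6-diiodoundec-4-ene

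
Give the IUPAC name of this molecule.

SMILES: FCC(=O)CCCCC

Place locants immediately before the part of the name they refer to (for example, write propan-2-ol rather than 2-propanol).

1-fluoroheptan-2-one

The longest carbon chain that includes the carbonyl has 7 carbons, so the parent hydride is heptane.
A ketone (C=O on an internal carbon) is the principal characteristic group, giving the suffix -one.
Choose the numbering such that numbering from this end puts the carbonyl group at C-2 rather than C-6.
This places the carbonyl at C-2; a fluoro group at C-1.
The name is 1-fluoroheptan-2-one.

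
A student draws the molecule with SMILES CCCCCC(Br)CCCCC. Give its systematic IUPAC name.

The longest carbon chain is 11 atoms: the parent is undecane.
The molecule is symmetric, so either numbering direction gives the same locants.
That gives a bromo group at C-6.
Assembling the pieces gives 6-bromoundecane.

6-bromoundecane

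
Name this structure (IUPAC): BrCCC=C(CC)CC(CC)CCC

The longest chain bearing the multiple bond is 9 carbons long (nonane).
The chain contains a C=C double bond, so the unsaturation ending is -ene.
Number the chain so that numbering from this end puts the double bond at C-3 rather than C-6.
That gives the double bond between C-3 and C-4; a bromo group at C-1; ethyl groups at C-4 and C-6.
Substituent prefixes are cited in alphabetical order (multiplying prefixes like di-/tri- are ignored for ordering).
The name is 1-bromo-4,6-diethylnon-3-ene.

1-bromo-4,6-diethylnon-3-ene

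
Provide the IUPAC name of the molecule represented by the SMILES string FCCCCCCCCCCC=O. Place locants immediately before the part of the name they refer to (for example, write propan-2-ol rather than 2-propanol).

The longest carbon chain that includes the –CHO group has 11 carbons, so the parent hydride is undecane.
An aldehyde (terminal –CHO) is the principal characteristic group, giving the suffix -al.
Choose the numbering such that the aldehyde carbon is C-1 by definition.
That gives a fluoro group at C-11.
The name is 11-fluoroundecanal.

11-fluoroundecanal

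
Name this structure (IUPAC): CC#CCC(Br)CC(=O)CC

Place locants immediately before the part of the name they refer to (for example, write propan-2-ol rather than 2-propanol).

The longest chain bearing the carbonyl and the multiple bond is 9 carbons long (nonane).
The principal characteristic group is a ketone (C=O on an internal carbon), named with the suffix -one.
There is one C≡C triple bond, indicated by the ending -yne.
Number the chain so that numbering from this end puts the carbonyl group at C-3 rather than C-7.
That gives the carbonyl at C-3; the triple bond between C-7 and C-8; a bromo group at C-5.
Assembling the pieces gives 5-bromonon-7-yn-3-one.

5-bromonon-7-yn-3-one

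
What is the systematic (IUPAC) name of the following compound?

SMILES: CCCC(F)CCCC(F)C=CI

3,7-difluoro-1-iododec-1-ene

Counting along the main chain through the multiple bond gives 10 carbons: the parent is decane.
The chain contains a C=C double bond, so the unsaturation ending is -ene.
The numbering direction is chosen so that numbering from this end puts the double bond at C-1 rather than C-9.
With this numbering: the double bond between C-1 and C-2; fluoro groups at C-3 and C-7; an iodo group at C-1.
Substituent prefixes are cited in alphabetical order (multiplying prefixes like di-/tri- are ignored for ordering).
The name is 3,7-difluoro-1-iododec-1-ene.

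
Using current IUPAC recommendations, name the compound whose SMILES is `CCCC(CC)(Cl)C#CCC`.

5-chloro-5-ethyloct-3-yne

The longest carbon chain that includes the multiple bond has 8 carbons, so the parent hydride is octane.
The chain contains a C≡C triple bond, so the unsaturation ending is -yne.
The numbering direction is chosen so that numbering from this end puts the triple bond at C-3 rather than C-5.
With this numbering: the triple bond between C-3 and C-4; a chloro group at C-5; an ethyl group at C-5.
Substituent prefixes are cited in alphabetical order (multiplying prefixes like di-/tri- are ignored for ordering).
Putting it together: 5-chloro-5-ethyloct-3-yne.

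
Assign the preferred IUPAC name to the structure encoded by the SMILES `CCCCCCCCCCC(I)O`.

1-iodoundecan-1-ol

Counting along the main chain through the –OH group gives 11 carbons: the parent is undecane.
An alcohol (–OH) is the principal characteristic group, giving the suffix -ol.
The numbering direction is chosen so that numbering from this end puts the hydroxyl group at C-1 rather than C-11.
That gives the hydroxyl at C-1; an iodo group at C-1.
Assembling the pieces gives 1-iodoundecan-1-ol.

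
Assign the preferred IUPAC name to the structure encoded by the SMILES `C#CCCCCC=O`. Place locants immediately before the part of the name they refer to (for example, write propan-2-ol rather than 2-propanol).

hept-6-ynal

The longest chain bearing the –CHO group and the multiple bond is 7 carbons long (heptane).
An aldehyde (terminal –CHO) is the principal characteristic group, giving the suffix -al.
A C≡C triple bond in the chain gives the infix -yne-.
Number the chain so that the aldehyde carbon is C-1 by definition.
That gives the triple bond between C-6 and C-7.
Assembling the pieces gives hept-6-ynal.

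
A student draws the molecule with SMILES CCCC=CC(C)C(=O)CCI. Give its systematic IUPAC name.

The longest chain bearing the carbonyl and the multiple bond is 9 carbons long (nonane).
A ketone (C=O on an internal carbon) is the principal characteristic group, giving the suffix -one.
There is one C=C double bond, indicated by the ending -ene.
The numbering direction is chosen so that numbering from this end puts the carbonyl group at C-3 rather than C-7.
With this numbering: the carbonyl at C-3; the double bond between C-5 and C-6; an iodo group at C-1; a methyl group at C-4.
Substituent prefixes are cited in alphabetical order (multiplying prefixes like di-/tri- are ignored for ordering).
Assembling the pieces gives 1-iodo-4-methylnon-5-en-3-one.

1-iodo-4-methylnon-5-en-3-one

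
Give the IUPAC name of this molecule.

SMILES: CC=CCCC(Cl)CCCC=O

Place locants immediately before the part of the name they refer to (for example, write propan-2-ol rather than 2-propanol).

5-chlorodec-8-enal

The longest chain bearing the –CHO group and the multiple bond is 10 carbons long (decane).
The highest-priority functional group is an aldehyde (terminal –CHO), so the name ends in -al.
There is one C=C double bond, indicated by the ending -ene.
Choose the numbering such that the aldehyde carbon is C-1 by definition.
With this numbering: the double bond between C-8 and C-9; a chloro group at C-5.
Assembling the pieces gives 5-chlorodec-8-enal.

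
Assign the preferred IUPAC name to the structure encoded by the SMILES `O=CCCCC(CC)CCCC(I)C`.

The longest chain bearing the –CHO group is 10 carbons long (decane).
The principal characteristic group is an aldehyde (terminal –CHO), named with the suffix -al.
Choose the numbering such that the aldehyde carbon is C-1 by definition.
This places an ethyl group at C-5; an iodo group at C-9.
Substituent prefixes are cited in alphabetical order (multiplying prefixes like di-/tri- are ignored for ordering).
Putting it together: 5-ethyl-9-iododecanal.

5-ethyl-9-iododecanal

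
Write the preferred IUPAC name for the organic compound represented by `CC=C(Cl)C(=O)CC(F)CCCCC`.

The longest carbon chain that includes the carbonyl and the multiple bond has 11 carbons, so the parent hydride is undecane.
The highest-priority functional group is a ketone (C=O on an internal carbon), so the name ends in -one.
There is one C=C double bond, indicated by the ending -ene.
The numbering direction is chosen so that numbering from this end puts the carbonyl group at C-4 rather than C-8.
That gives the carbonyl at C-4; the double bond between C-2 and C-3; a chloro group at C-3; a fluoro group at C-6.
Prefixes are listed alphabetically: chloro, fluoro.
The name is 3-chloro-6-fluoroundec-2-en-4-one.

3-chloro-6-fluoroundec-2-en-4-one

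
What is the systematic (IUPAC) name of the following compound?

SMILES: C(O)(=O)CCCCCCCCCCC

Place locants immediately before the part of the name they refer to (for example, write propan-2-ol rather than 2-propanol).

dodecanoic acid

The longest chain bearing the –COOH group is 12 carbons long (dodecane).
The highest-priority functional group is a carboxylic acid (terminal –COOH), so the name ends in -oic acid.
Choose the numbering such that the carboxylic acid carbon is C-1 by definition.
The name is dodecanoic acid.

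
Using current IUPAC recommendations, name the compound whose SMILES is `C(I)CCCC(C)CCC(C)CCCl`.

1-chloro-10-iodo-3,6-dimethyldecane

The longest continuous carbon chain has 10 atoms, so the parent hydride is decane.
The numbering direction is chosen so that the substituent locant set {1,3,6,10} is lower than {1,5,8,10} at the first point of difference.
This places a chloro group at C-1; an iodo group at C-10; methyl groups at C-3 and C-6.
Substituent prefixes are cited in alphabetical order (multiplying prefixes like di-/tri- are ignored for ordering).
Putting it together: 1-chloro-10-iodo-3,6-dimethyldecane.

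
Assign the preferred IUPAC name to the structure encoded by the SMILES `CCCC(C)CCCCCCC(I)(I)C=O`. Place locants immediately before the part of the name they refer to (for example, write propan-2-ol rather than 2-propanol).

Counting along the main chain through the –CHO group gives 12 carbons: the parent is dodecane.
The highest-priority functional group is an aldehyde (terminal –CHO), so the name ends in -al.
The numbering direction is chosen so that the aldehyde carbon is C-1 by definition.
This places two iodo groups at C-2; a methyl group at C-9.
The substituents are ordered alphabetically, ignoring any di-/tri- multipliers.
Putting it together: 2,2-diiodo-9-methyldodecanal.

2,2-diiodo-9-methyldodecanal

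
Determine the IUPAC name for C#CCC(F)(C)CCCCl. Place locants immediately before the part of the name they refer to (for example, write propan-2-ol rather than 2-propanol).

7-chloro-4-fluoro-4-methylhept-1-yne

The longest carbon chain that includes the multiple bond has 7 carbons, so the parent hydride is heptane.
A C≡C triple bond in the chain gives the infix -yne-.
Choose the numbering such that numbering from this end puts the triple bond at C-1 rather than C-6.
That gives the triple bond between C-1 and C-2; a chloro group at C-7; a fluoro group at C-4; a methyl group at C-4.
Substituent prefixes are cited in alphabetical order (multiplying prefixes like di-/tri- are ignored for ordering).
Assembling the pieces gives 7-chloro-4-fluoro-4-methylhept-1-yne.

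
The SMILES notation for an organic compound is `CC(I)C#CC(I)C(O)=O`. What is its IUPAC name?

2,5-diiodohex-3-ynoic acid

Counting along the main chain through the –COOH group and the multiple bond gives 6 carbons: the parent is hexane.
A carboxylic acid (terminal –COOH) is the principal characteristic group, giving the suffix -oic acid.
A C≡C triple bond in the chain gives the infix -yne-.
Choose the numbering such that the carboxylic acid carbon is C-1 by definition.
This places the triple bond between C-3 and C-4; iodo groups at C-2 and C-5.
Putting it together: 2,5-diiodohex-3-ynoic acid.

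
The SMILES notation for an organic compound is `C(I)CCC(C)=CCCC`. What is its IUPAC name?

1-iodo-4-methyloct-4-ene

Counting along the main chain through the multiple bond gives 8 carbons: the parent is octane.
The chain contains a C=C double bond, so the unsaturation ending is -ene.
The numbering direction is chosen so that the substituent locant set {1,4} is lower than {5,8} at the first point of difference.
With this numbering: the double bond between C-4 and C-5; an iodo group at C-1; a methyl group at C-4.
The substituents are ordered alphabetically, ignoring any di-/tri- multipliers.
Assembling the pieces gives 1-iodo-4-methyloct-4-ene.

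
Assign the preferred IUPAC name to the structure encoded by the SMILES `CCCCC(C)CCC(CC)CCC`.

4-ethyl-7-methylundecane

The parent chain contains 11 carbons (undecane).
Choose the numbering such that the substituent locant set {4,7} is lower than {5,8} at the first point of difference.
That gives an ethyl group at C-4; a methyl group at C-7.
Substituent prefixes are cited in alphabetical order (multiplying prefixes like di-/tri- are ignored for ordering).
Putting it together: 4-ethyl-7-methylundecane.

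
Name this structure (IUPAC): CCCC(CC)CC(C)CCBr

1-bromo-5-ethyl-3-methyloctane

The longest continuous carbon chain has 8 atoms, so the parent hydride is octane.
Number the chain so that the substituent locant set {1,3,5} is lower than {4,6,8} at the first point of difference.
This places a bromo group at C-1; an ethyl group at C-5; a methyl group at C-3.
Substituent prefixes are cited in alphabetical order (multiplying prefixes like di-/tri- are ignored for ordering).
Putting it together: 1-bromo-5-ethyl-3-methyloctane.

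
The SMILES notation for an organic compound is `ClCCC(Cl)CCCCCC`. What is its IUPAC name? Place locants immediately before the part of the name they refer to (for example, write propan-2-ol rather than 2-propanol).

1,3-dichlorononane

The longest carbon chain is 9 atoms: the parent is nonane.
Number the chain so that the substituent locant set {1,3} is lower than {7,9} at the first point of difference.
With this numbering: chloro groups at C-1 and C-3.
The name is 1,3-dichlorononane.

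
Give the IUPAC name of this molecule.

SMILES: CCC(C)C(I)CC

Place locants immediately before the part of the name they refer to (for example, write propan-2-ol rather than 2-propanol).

3-iodo-4-methylhexane

The longest carbon chain is 6 atoms: the parent is hexane.
Choose the numbering such that the locant sets are identical either way, so the alphabetically earlier iodo substituent takes the lower locant (3 rather than 4).
This places an iodo group at C-3; a methyl group at C-4.
Substituent prefixes are cited in alphabetical order (multiplying prefixes like di-/tri- are ignored for ordering).
The name is 3-iodo-4-methylhexane.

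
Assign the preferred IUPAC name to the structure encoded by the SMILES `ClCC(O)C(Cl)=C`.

The longest chain bearing the –OH group and the multiple bond is 4 carbons long (butane).
An alcohol (–OH) is the principal characteristic group, giving the suffix -ol.
A C=C double bond in the chain gives the infix -ene-.
Number the chain so that numbering from this end puts the hydroxyl group at C-2 rather than C-3.
That gives the hydroxyl at C-2; the double bond between C-3 and C-4; chloro groups at C-1 and C-3.
The name is 1,3-dichlorobut-3-en-2-ol.

1,3-dichlorobut-3-en-2-ol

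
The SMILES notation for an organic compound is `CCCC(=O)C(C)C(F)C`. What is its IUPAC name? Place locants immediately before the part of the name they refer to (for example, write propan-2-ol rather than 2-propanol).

2-fluoro-3-methylheptan-4-one

The longest carbon chain that includes the carbonyl has 7 carbons, so the parent hydride is heptane.
The principal characteristic group is a ketone (C=O on an internal carbon), named with the suffix -one.
Number the chain so that the substituent locant set {2,3} is lower than {5,6} at the first point of difference.
With this numbering: the carbonyl at C-4; a fluoro group at C-2; a methyl group at C-3.
The substituents are ordered alphabetically, ignoring any di-/tri- multipliers.
Assembling the pieces gives 2-fluoro-3-methylheptan-4-one.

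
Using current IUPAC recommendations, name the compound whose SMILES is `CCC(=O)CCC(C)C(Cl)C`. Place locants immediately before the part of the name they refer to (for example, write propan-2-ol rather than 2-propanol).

Counting along the main chain through the carbonyl gives 8 carbons: the parent is octane.
The highest-priority functional group is a ketone (C=O on an internal carbon), so the name ends in -one.
The numbering direction is chosen so that numbering from this end puts the carbonyl group at C-3 rather than C-6.
With this numbering: the carbonyl at C-3; a chloro group at C-7; a methyl group at C-6.
Substituent prefixes are cited in alphabetical order (multiplying prefixes like di-/tri- are ignored for ordering).
The name is 7-chloro-6-methyloctan-3-one.

7-chloro-6-methyloctan-3-one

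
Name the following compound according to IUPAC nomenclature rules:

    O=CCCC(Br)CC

4-bromohexanal

Counting along the main chain through the –CHO group gives 6 carbons: the parent is hexane.
The principal characteristic group is an aldehyde (terminal –CHO), named with the suffix -al.
Number the chain so that the aldehyde carbon is C-1 by definition.
With this numbering: a bromo group at C-4.
The name is 4-bromohexanal.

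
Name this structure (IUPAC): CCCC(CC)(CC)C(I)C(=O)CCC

The longest carbon chain that includes the carbonyl has 9 carbons, so the parent hydride is nonane.
The principal characteristic group is a ketone (C=O on an internal carbon), named with the suffix -one.
The numbering direction is chosen so that numbering from this end puts the carbonyl group at C-4 rather than C-6.
With this numbering: the carbonyl at C-4; two ethyl groups at C-6; an iodo group at C-5.
Prefixes are listed alphabetically: ethyl, iodo.
The name is 6,6-diethyl-5-iodononan-4-one.

6,6-diethyl-5-iodononan-4-one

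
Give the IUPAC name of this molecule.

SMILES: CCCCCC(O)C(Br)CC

3-bromononan-4-ol

The longest carbon chain that includes the –OH group has 9 carbons, so the parent hydride is nonane.
The highest-priority functional group is an alcohol (–OH), so the name ends in -ol.
The numbering direction is chosen so that numbering from this end puts the hydroxyl group at C-4 rather than C-6.
This places the hydroxyl at C-4; a bromo group at C-3.
The name is 3-bromononan-4-ol.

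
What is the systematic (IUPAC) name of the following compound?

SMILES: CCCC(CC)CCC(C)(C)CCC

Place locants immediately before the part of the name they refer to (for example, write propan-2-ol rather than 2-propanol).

The longest continuous carbon chain has 10 atoms, so the parent hydride is decane.
The numbering direction is chosen so that the substituent locant set {4,4,7} is lower than {4,7,7} at the first point of difference.
That gives an ethyl group at C-7; two methyl groups at C-4.
Substituent prefixes are cited in alphabetical order (multiplying prefixes like di-/tri- are ignored for ordering).
The name is 7-ethyl-4,4-dimethyldecane.

7-ethyl-4,4-dimethyldecane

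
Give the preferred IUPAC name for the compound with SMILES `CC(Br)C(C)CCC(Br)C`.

2,6-dibromo-3-methylheptane

The longest continuous carbon chain has 7 atoms, so the parent hydride is heptane.
Choose the numbering such that the substituent locant set {2,3,6} is lower than {2,5,6} at the first point of difference.
This places bromo groups at C-2 and C-6; a methyl group at C-3.
Substituent prefixes are cited in alphabetical order (multiplying prefixes like di-/tri- are ignored for ordering).
Putting it together: 2,6-dibromo-3-methylheptane.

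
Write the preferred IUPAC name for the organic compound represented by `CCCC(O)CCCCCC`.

decan-4-ol

The longest carbon chain that includes the –OH group has 10 carbons, so the parent hydride is decane.
The principal characteristic group is an alcohol (–OH), named with the suffix -ol.
Number the chain so that numbering from this end puts the hydroxyl group at C-4 rather than C-7.
That gives the hydroxyl at C-4.
The name is decan-4-ol.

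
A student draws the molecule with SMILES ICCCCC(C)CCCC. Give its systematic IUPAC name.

1-iodo-5-methylnonane

The longest continuous carbon chain has 9 atoms, so the parent hydride is nonane.
Choose the numbering such that the substituent locant set {1,5} is lower than {5,9} at the first point of difference.
With this numbering: an iodo group at C-1; a methyl group at C-5.
The substituents are ordered alphabetically, ignoring any di-/tri- multipliers.
The name is 1-iodo-5-methylnonane.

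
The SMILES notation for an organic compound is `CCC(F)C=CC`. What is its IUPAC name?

The longest chain bearing the multiple bond is 6 carbons long (hexane).
There is one C=C double bond, indicated by the ending -ene.
Number the chain so that numbering from this end puts the double bond at C-2 rather than C-4.
With this numbering: the double bond between C-2 and C-3; a fluoro group at C-4.
Assembling the pieces gives 4-fluorohex-2-ene.

4-fluorohex-2-ene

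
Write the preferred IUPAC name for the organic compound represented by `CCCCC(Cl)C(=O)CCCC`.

The longest chain bearing the carbonyl is 10 carbons long (decane).
The principal characteristic group is a ketone (C=O on an internal carbon), named with the suffix -one.
Choose the numbering such that numbering from this end puts the carbonyl group at C-5 rather than C-6.
This places the carbonyl at C-5; a chloro group at C-6.
The name is 6-chlorodecan-5-one.

6-chlorodecan-5-one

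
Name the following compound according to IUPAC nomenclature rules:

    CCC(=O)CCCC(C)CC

The longest carbon chain that includes the carbonyl has 9 carbons, so the parent hydride is nonane.
The highest-priority functional group is a ketone (C=O on an internal carbon), so the name ends in -one.
Number the chain so that numbering from this end puts the carbonyl group at C-3 rather than C-7.
With this numbering: the carbonyl at C-3; a methyl group at C-7.
The name is 7-methylnonan-3-one.

7-methylnonan-3-one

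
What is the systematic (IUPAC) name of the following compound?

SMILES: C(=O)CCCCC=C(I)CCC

The longest chain bearing the –CHO group and the multiple bond is 10 carbons long (decane).
The principal characteristic group is an aldehyde (terminal –CHO), named with the suffix -al.
A C=C double bond in the chain gives the infix -ene-.
The numbering direction is chosen so that the aldehyde carbon is C-1 by definition.
That gives the double bond between C-6 and C-7; an iodo group at C-7.
The name is 7-iododec-6-enal.

7-iododec-6-enal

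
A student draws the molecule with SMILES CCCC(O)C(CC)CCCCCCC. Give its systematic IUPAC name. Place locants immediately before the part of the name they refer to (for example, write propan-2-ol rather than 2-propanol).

The longest carbon chain that includes the –OH group has 12 carbons, so the parent hydride is dodecane.
The highest-priority functional group is an alcohol (–OH), so the name ends in -ol.
Number the chain so that numbering from this end puts the hydroxyl group at C-4 rather than C-9.
That gives the hydroxyl at C-4; an ethyl group at C-5.
The name is 5-ethyldodecan-4-ol.

5-ethyldodecan-4-ol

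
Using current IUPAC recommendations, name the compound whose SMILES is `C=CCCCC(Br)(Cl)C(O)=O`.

2-bromo-2-chlorohept-6-enoic acid

Counting along the main chain through the –COOH group and the multiple bond gives 7 carbons: the parent is heptane.
A carboxylic acid (terminal –COOH) is the principal characteristic group, giving the suffix -oic acid.
A C=C double bond in the chain gives the infix -ene-.
Number the chain so that the carboxylic acid carbon is C-1 by definition.
That gives the double bond between C-6 and C-7; a bromo group at C-2; a chloro group at C-2.
The substituents are ordered alphabetically, ignoring any di-/tri- multipliers.
Assembling the pieces gives 2-bromo-2-chlorohept-6-enoic acid.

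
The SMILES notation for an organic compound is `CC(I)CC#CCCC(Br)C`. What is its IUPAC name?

Counting along the main chain through the multiple bond gives 9 carbons: the parent is nonane.
A C≡C triple bond in the chain gives the infix -yne-.
The numbering direction is chosen so that numbering from this end puts the triple bond at C-4 rather than C-5.
That gives the triple bond between C-4 and C-5; a bromo group at C-8; an iodo group at C-2.
The substituents are ordered alphabetically, ignoring any di-/tri- multipliers.
Putting it together: 8-bromo-2-iodonon-4-yne.

8-bromo-2-iodonon-4-yne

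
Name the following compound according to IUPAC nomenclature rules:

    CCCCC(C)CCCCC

5-methyldecane

The parent chain contains 10 carbons (decane).
The numbering direction is chosen so that the substituent locant set {5} is lower than {6} at the first point of difference.
With this numbering: a methyl group at C-5.
The name is 5-methyldecane.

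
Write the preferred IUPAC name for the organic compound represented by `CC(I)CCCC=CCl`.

1-chloro-6-iodohept-1-ene

Counting along the main chain through the multiple bond gives 7 carbons: the parent is heptane.
There is one C=C double bond, indicated by the ending -ene.
The numbering direction is chosen so that numbering from this end puts the double bond at C-1 rather than C-6.
That gives the double bond between C-1 and C-2; a chloro group at C-1; an iodo group at C-6.
Prefixes are listed alphabetically: chloro, iodo.
Putting it together: 1-chloro-6-iodohept-1-ene.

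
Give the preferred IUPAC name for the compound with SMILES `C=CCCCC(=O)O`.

hex-5-enoic acid

The longest chain bearing the –COOH group and the multiple bond is 6 carbons long (hexane).
The highest-priority functional group is a carboxylic acid (terminal –COOH), so the name ends in -oic acid.
There is one C=C double bond, indicated by the ending -ene.
Choose the numbering such that the carboxylic acid carbon is C-1 by definition.
With this numbering: the double bond between C-5 and C-6.
Putting it together: hex-5-enoic acid.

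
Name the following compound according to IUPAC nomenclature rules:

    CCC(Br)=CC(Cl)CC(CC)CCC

Counting along the main chain through the multiple bond gives 10 carbons: the parent is decane.
There is one C=C double bond, indicated by the ending -ene.
The numbering direction is chosen so that numbering from this end puts the double bond at C-3 rather than C-7.
With this numbering: the double bond between C-3 and C-4; a bromo group at C-3; a chloro group at C-5; an ethyl group at C-7.
The substituents are ordered alphabetically, ignoring any di-/tri- multipliers.
Putting it together: 3-bromo-5-chloro-7-ethyldec-3-ene.

3-bromo-5-chloro-7-ethyldec-3-ene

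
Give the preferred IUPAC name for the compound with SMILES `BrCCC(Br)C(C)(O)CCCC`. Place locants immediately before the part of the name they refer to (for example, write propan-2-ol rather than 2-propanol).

The longest chain bearing the –OH group is 8 carbons long (octane).
The highest-priority functional group is an alcohol (–OH), so the name ends in -ol.
Choose the numbering such that numbering from this end puts the hydroxyl group at C-4 rather than C-5.
With this numbering: the hydroxyl at C-4; bromo groups at C-1 and C-3; a methyl group at C-4.
Prefixes are listed alphabetically: bromo, methyl.
The name is 1,3-dibromo-4-methyloctan-4-ol.

1,3-dibromo-4-methyloctan-4-ol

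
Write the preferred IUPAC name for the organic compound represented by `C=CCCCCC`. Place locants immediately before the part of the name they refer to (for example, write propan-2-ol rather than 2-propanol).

hept-1-ene

The longest chain bearing the multiple bond is 7 carbons long (heptane).
There is one C=C double bond, indicated by the ending -ene.
Choose the numbering such that numbering from this end puts the double bond at C-1 rather than C-6.
This places the double bond between C-1 and C-2.
The name is hept-1-ene.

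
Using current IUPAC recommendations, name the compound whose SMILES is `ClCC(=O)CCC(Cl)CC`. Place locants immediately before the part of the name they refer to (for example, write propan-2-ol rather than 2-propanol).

1,5-dichloroheptan-2-one

The longest chain bearing the carbonyl is 7 carbons long (heptane).
A ketone (C=O on an internal carbon) is the principal characteristic group, giving the suffix -one.
The numbering direction is chosen so that numbering from this end puts the carbonyl group at C-2 rather than C-6.
This places the carbonyl at C-2; chloro groups at C-1 and C-5.
The name is 1,5-dichloroheptan-2-one.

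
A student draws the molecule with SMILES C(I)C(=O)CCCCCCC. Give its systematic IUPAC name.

1-iodononan-2-one

The longest chain bearing the carbonyl is 9 carbons long (nonane).
The principal characteristic group is a ketone (C=O on an internal carbon), named with the suffix -one.
Choose the numbering such that numbering from this end puts the carbonyl group at C-2 rather than C-8.
That gives the carbonyl at C-2; an iodo group at C-1.
Assembling the pieces gives 1-iodononan-2-one.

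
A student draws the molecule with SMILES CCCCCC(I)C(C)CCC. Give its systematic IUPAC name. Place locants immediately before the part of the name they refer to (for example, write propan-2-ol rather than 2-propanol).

The longest continuous carbon chain has 10 atoms, so the parent hydride is decane.
Number the chain so that the substituent locant set {4,5} is lower than {6,7} at the first point of difference.
This places an iodo group at C-5; a methyl group at C-4.
The substituents are ordered alphabetically, ignoring any di-/tri- multipliers.
The name is 5-iodo-4-methyldecane.

5-iodo-4-methyldecane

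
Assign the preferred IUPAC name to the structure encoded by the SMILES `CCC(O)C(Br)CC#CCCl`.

Counting along the main chain through the –OH group and the multiple bond gives 8 carbons: the parent is octane.
The principal characteristic group is an alcohol (–OH), named with the suffix -ol.
There is one C≡C triple bond, indicated by the ending -yne.
Choose the numbering such that numbering from this end puts the hydroxyl group at C-3 rather than C-6.
That gives the hydroxyl at C-3; the triple bond between C-6 and C-7; a bromo group at C-4; a chloro group at C-8.
Prefixes are listed alphabetically: bromo, chloro.
Assembling the pieces gives 4-bromo-8-chlorooct-6-yn-3-ol.

4-bromo-8-chlorooct-6-yn-3-ol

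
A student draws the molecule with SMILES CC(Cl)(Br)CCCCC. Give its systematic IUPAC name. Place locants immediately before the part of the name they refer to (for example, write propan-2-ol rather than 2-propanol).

2-bromo-2-chloroheptane

The longest continuous carbon chain has 7 atoms, so the parent hydride is heptane.
Number the chain so that the substituent locant set {2,2} is lower than {6,6} at the first point of difference.
That gives a bromo group at C-2; a chloro group at C-2.
Prefixes are listed alphabetically: bromo, chloro.
The name is 2-bromo-2-chloroheptane.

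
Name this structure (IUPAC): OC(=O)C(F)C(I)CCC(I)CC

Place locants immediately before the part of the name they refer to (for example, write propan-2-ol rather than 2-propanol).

Counting along the main chain through the –COOH group gives 8 carbons: the parent is octane.
The principal characteristic group is a carboxylic acid (terminal –COOH), named with the suffix -oic acid.
Number the chain so that the carboxylic acid carbon is C-1 by definition.
This places a fluoro group at C-2; iodo groups at C-3 and C-6.
Prefixes are listed alphabetically: fluoro, iodo.
Putting it together: 2-fluoro-3,6-diiodooctanoic acid.

2-fluoro-3,6-diiodooctanoic acid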